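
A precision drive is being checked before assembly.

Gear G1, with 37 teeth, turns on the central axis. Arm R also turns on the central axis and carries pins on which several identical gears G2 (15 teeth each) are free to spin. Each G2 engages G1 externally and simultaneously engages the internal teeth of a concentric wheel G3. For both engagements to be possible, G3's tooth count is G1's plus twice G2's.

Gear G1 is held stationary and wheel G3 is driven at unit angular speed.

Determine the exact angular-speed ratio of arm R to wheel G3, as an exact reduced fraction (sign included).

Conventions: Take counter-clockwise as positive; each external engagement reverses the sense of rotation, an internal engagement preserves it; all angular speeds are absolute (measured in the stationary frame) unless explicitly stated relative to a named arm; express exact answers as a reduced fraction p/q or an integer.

topology: planetary set — G1 37T / G2 15T / G3 67T, arm = carrier (Willis)
ring teeth: 37 + 2·15 = 67
37(ω_sun−ω_arm) = −67(ω_ring−ω_arm),  ω_sun = 0, ω_ring = 1
37(0−ω_arm) = −67(1−ω_arm)  ⇒  104·ω_arm = 67  ⇒  ω_arm = 67/104
ω_out/ω_in = 67/104

67/104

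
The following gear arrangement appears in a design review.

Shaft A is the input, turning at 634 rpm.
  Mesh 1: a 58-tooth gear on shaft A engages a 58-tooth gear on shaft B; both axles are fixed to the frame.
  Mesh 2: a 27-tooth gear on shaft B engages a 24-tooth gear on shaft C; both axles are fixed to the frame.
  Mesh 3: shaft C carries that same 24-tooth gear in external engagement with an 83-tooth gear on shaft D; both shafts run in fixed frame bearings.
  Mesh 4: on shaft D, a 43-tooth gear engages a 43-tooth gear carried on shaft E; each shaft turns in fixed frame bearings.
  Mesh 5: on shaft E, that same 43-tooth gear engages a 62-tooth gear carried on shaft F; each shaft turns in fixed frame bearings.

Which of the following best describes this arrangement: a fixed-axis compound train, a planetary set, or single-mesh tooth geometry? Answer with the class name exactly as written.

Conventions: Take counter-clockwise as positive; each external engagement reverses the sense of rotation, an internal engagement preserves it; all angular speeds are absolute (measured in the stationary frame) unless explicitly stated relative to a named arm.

recognized (6 fixed axles, 5 meshes): fixed-axis compound train
classification: fixed-axis compound train

fixed-axis compound train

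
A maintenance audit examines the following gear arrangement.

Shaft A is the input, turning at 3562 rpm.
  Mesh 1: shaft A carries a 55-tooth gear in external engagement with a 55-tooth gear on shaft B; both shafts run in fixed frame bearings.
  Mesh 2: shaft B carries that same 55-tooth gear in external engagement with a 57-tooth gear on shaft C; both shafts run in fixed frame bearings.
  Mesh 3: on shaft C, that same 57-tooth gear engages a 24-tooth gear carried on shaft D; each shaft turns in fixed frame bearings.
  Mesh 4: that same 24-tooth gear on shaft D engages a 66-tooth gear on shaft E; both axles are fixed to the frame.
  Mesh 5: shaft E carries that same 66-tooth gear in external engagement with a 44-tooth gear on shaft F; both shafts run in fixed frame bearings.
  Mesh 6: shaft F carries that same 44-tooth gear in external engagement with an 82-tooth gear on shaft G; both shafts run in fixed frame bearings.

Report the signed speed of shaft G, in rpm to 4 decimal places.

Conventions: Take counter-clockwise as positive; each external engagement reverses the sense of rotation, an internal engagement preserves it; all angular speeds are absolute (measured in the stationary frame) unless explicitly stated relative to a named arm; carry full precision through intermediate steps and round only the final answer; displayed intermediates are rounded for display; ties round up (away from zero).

topology: fixed-axis compound train — 6 meshes, A→G
mesh 1 [55T→55T]: ω = 3562.0000×55/55 = 3562.0000 rpm, sense flips to −
mesh 2 [55T→57T]: ω = 3562.0000×55/57 = 3437.0175 rpm, sense flips to +
mesh 3 [57T→24T]: ω = 3437.0175×57/24 = 8162.9167 rpm, sense flips to −
mesh 4 [24T→66T]: ω = 8162.9167×24/66 = 2968.3333 rpm, sense flips to +
mesh 5 [66T→44T]: ω = 2968.3333×66/44 = 4452.5000 rpm, sense flips to −
mesh 6 [44T→82T]: ω = 4452.5000×44/82 = 2389.1463 rpm, sense flips to +
signed output speed = +2389.1463 rpm

+2389.1463 rpm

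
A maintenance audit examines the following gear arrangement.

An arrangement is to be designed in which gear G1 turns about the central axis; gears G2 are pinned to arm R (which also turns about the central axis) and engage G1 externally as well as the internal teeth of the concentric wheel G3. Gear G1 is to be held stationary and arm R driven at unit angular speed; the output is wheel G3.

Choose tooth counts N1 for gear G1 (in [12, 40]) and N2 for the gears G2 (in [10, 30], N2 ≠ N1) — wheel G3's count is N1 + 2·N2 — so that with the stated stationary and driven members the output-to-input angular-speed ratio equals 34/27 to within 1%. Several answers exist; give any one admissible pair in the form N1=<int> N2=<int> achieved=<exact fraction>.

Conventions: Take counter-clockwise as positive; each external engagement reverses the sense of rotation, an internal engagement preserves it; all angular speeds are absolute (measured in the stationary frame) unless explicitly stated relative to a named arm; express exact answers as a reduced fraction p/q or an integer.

planetary set to be sized for 34/27 (Willis relation)
Willis with ω_sun = 0: ω_ring/ω_arm = (N1+N3)/N3; set equal to 34/27  ⇒  N3/N1 = 1/(34/27 − 1) = 27/7
N3 = N1 + 2·N2  ⇒  N2/N1 = (N3/N1 − 1)/2 = (27/7 − 1)/2 = 10/7
smallest multiple with N1 ≥ 12 and N2 ≥ 10: k = 2  ⇒  N1 = 2·7 = 14, N2 = 2·10 = 20 (N1 ≤ 40, N2 ≤ 30, N2 ≠ N1 ✓), N3 = 14 + 2·20 = 54
check: (N1+N3)/N3 with N1 = 14, N3 = 54 gives 34/27; |achieved − target| = 0 ≤ 17/1350 ✓

N1=14 N2=20 achieved=34/27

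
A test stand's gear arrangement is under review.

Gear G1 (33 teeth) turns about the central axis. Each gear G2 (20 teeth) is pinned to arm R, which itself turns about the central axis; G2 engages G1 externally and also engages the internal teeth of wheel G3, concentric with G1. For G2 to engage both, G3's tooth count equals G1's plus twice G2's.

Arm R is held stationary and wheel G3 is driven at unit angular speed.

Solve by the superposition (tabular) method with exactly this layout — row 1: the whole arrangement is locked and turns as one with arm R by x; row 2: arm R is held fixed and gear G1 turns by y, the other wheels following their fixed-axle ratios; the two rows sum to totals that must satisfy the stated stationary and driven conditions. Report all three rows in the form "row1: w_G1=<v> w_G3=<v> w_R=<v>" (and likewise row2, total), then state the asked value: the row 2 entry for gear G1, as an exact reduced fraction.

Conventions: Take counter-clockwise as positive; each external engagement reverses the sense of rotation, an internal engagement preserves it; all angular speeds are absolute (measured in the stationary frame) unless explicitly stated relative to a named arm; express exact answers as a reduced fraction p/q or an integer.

class = planetary set [G3 = 33+2·20 = 73; Willis about the carrier]
row 1 (train locked, turned with arm): all members turn x
row 2 — arm fixed, fixed-axis ratios: sun y, ring −(33/73)·y, arm 0
boundary: total ω_arm = x = 0 and total ω_ring = x − (33/73)·y = 1  ⇒  y = -73/33, x = 0
row 2 ring = −(33/73)·(-73/33) = 1
totals (row 1 + row 2): sun 0 + (-73/33) = -73/33, ring 0 + 1 = 1, arm 0 + 0 = 0
asked cell (row2, sun) = -73/33

row1: w_G1=0 w_G3=0 w_R=0
row2: w_G1=-73/33 w_G3=1 w_R=0
total: w_G1=-73/33 w_G3=1 w_R=0
asked value: -73/33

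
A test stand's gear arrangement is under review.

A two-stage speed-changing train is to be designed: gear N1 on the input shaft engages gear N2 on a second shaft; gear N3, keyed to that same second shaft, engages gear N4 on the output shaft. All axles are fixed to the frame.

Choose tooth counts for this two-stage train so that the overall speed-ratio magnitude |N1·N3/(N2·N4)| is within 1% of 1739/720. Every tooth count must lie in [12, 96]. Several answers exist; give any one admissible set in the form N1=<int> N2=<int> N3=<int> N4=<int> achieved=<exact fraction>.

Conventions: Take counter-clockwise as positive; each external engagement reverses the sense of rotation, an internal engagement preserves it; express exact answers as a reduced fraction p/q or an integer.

N1=37 N2=12 N3=47 N4=60 achieved=1739/720

topology: fixed-axis compound train — 2 stages, target 1739/720
target = 1739/720 in lowest terms: an exact hit needs N1·N3 = k·1739 and N2·N4 = k·720 for one integer k, every count in [12, 96]; additionally prefer no 1:1 stage (N1 ≠ N2, N3 ≠ N4)
k = 1: N1·N3 = 1739 = 37·47, N2·N4 = 720 = 12·60
achieved = 37·47/(12·60) = 1739/720; |achieved − target| = 0 ≤ 1739/72000 ✓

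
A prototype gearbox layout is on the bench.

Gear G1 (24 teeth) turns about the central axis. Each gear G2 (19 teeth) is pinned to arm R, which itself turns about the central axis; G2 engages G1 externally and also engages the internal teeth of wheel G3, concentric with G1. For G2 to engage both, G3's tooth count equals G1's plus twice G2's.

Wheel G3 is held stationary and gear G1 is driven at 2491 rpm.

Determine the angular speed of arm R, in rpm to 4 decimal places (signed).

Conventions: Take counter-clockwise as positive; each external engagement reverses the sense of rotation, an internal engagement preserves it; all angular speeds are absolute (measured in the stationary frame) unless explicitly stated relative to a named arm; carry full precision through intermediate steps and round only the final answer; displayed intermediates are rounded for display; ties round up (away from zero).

+695.1628 rpm

planetary set (24T centre, 19T on arm, 62T internal) — Willis relation
normalise by the input: solve with ω_sun = 1, then scale by 2491 rpm
ring teeth: 24 + 2·19 = 62
24(ω_sun−ω_arm) = −62(ω_ring−ω_arm),  ω_ring = 0, ω_sun = 1
24(1−ω_arm) = −62(0−ω_arm)  ⇒  86·ω_arm = 24  ⇒  ω_arm = 12/43
scale: ω_arm = 12/43 × 2491 rpm = +695.1628 rpm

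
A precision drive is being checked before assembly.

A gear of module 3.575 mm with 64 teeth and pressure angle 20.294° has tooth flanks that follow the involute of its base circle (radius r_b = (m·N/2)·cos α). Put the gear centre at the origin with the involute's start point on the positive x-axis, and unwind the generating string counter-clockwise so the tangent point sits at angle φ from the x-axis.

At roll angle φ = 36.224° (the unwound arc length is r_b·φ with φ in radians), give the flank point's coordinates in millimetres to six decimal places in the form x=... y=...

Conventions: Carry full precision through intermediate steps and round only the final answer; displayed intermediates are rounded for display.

single-mesh involute tooth geometry (64T wheel at module 3.575)
pitch radius r_p = m·N/2 = 3.575·64/2 = 114.400000
base radius r_b = r_p·cos α = 114.400000·cos 20.294° = 107.298650
roll angle φ = 36.224° = 0.63222807 rad
x = r_b·(cos φ + φ·sin φ) = 126.647172
y = r_b·(sin φ − φ·cos φ) = 8.682299

x=126.647172 y=8.682299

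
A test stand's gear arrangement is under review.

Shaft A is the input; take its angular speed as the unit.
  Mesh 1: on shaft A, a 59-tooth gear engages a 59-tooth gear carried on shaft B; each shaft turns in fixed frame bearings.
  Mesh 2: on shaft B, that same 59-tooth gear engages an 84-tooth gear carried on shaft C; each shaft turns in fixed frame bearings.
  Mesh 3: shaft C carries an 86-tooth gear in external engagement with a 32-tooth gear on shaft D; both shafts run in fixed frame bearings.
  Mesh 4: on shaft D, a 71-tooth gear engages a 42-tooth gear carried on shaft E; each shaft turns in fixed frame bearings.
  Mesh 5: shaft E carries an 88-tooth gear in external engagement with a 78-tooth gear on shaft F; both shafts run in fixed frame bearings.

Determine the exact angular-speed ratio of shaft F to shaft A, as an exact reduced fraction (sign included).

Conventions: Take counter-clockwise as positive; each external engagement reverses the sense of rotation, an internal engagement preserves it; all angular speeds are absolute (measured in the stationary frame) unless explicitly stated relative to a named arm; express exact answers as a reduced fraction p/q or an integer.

class = fixed-axis compound train [5 meshes; 5 ratios multiply, 5 sense flips]
mesh 1 [59T→59T]: running ratio 1, sense −
mesh 2 [59T→84T]: running ratio 59/84, sense +
mesh 3 [86T→32T]: running ratio 2537/1344, sense −
mesh 4 [71T→42T]: running ratio 180127/56448, sense +
mesh 5 [88T→78T]: running ratio 1981397/550368, sense −
ω_out/ω_in = -1981397/550368

-1981397/550368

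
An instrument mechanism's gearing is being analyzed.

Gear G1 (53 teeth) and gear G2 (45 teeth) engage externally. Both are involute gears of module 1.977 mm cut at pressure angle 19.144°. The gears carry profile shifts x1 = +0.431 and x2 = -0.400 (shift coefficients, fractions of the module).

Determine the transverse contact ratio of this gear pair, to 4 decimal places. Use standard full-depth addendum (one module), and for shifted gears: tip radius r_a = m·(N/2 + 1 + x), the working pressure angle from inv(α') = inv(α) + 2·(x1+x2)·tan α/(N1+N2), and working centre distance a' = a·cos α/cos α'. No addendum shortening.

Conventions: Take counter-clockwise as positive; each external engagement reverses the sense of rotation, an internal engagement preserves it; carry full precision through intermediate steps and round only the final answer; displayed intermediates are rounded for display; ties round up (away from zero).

1.7748

recognized (one external pair, fixed centres): single-mesh tooth geometry, m = 1.977, N1 = 53, N2 = 45
base radii: r_b1 = 49.493166, r_b2 = 42.022500
tip radii: r_a1 = 55.219587, r_a2 = 45.668700
inv(α') = inv(19.144°) + 2·(+0.431-0.400)·tan α/(53+45) = 0.01323509  ⇒  α' = 19.24781°
a' = a·cos α / cos α' = 96.8730·cos 19.144°/cos 19.24781° = 96.934127
action lengths: √(r_a1²−r_b1²) = 24.487329, √(r_a2²−r_b2²) = 17.881266
base pitch p_b = π·m·cos α = 5.867448
CR = (24.487329 + 17.881266 − 96.934127·sin 19.24781°)/5.867448 = 1.774846
contact ratio ≈ 1.7748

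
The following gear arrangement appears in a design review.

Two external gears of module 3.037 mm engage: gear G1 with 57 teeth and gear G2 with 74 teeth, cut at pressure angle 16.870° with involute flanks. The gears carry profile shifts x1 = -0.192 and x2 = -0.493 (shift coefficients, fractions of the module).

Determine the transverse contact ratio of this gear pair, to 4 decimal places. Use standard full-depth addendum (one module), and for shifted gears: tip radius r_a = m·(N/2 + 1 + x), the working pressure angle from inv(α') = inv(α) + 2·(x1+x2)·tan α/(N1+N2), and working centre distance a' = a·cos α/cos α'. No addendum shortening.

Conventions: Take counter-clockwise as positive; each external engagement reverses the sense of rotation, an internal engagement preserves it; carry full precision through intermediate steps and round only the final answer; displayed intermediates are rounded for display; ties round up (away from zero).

class = single-mesh tooth geometry [involute pair 57T × 74T, m = 3.037]
base radii: r_b1 = 82.829685, r_b2 = 107.533275
tip radii: r_a1 = 89.008396, r_a2 = 113.908759
inv(α') = inv(16.870°) + 2·(-0.192-0.493)·tan α/(57+74) = 0.00564294  ⇒  α' = 14.58353°
a' = a·cos α / cos α' = 198.9235·cos 16.870°/cos 14.58353° = 196.700331
action lengths: √(r_a1²−r_b1²) = 32.584320, √(r_a2²−r_b2²) = 37.573930
base pitch p_b = π·m·cos α = 9.130426
CR = (32.584320 + 37.573930 − 196.700331·sin 14.58353°)/9.130426 = 2.259571
contact ratio ≈ 2.2596

2.2596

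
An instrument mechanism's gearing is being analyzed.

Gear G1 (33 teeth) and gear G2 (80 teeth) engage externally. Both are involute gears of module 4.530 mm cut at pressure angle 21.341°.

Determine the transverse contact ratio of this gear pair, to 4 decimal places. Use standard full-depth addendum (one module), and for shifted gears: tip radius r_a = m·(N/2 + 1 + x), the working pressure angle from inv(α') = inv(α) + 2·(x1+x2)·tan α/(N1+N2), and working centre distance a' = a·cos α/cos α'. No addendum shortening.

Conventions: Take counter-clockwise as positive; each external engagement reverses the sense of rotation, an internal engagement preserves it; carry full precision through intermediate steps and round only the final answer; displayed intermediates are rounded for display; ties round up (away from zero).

topology: single-mesh involute geometry — m = 4.530, 33T/80T pair
base radii: r_b1 = 69.619814, r_b2 = 168.775307
tip radii: r_a1 = 79.275000, r_a2 = 185.730000
no profile shift: α' = α, a' = a
action lengths: √(r_a1²−r_b1²) = 37.915790, √(r_a2²−r_b2²) = 77.527600
base pitch p_b = π·m·cos α = 13.255582
CR = (37.915790 + 77.527600 − 255.945000·sin 21.34100°)/13.255582 = 1.682343
contact ratio ≈ 1.6823

1.6823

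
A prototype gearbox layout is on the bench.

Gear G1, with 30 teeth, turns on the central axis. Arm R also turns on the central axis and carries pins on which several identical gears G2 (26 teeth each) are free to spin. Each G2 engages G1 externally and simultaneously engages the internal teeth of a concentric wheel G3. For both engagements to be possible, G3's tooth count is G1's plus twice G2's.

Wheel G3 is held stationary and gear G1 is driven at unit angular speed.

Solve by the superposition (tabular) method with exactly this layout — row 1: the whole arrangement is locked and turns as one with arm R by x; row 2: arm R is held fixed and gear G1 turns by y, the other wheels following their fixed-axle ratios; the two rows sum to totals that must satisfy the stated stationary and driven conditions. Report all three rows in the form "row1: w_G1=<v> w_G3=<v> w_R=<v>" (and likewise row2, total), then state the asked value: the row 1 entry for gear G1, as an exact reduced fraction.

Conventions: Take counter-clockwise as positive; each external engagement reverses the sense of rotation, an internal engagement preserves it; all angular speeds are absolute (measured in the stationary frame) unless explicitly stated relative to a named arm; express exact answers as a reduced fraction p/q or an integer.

planetary set (30T centre, 26T on arm, 82T internal) — Willis relation
row 1 (train locked, turned with arm): all members turn x
superposition row 2 [arm held]: sun y, ring −(30/82)·y, arm 0
boundary: total ω_ring = x − (30/82)·y = 0 and total ω_sun = x + y = 1  ⇒  y = 41/56, x = 15/56
row 2 ring = −(30/82)·41/56 = -15/56
totals (row 1 + row 2): sun 15/56 + 41/56 = 1, ring 15/56 + (-15/56) = 0, arm 15/56 + 0 = 15/56
asked cell (row1, sun) = 15/56

row1: w_G1=15/56 w_G3=15/56 w_R=15/56
row2: w_G1=41/56 w_G3=-15/56 w_R=0
total: w_G1=1 w_G3=0 w_R=15/56
asked value: 15/56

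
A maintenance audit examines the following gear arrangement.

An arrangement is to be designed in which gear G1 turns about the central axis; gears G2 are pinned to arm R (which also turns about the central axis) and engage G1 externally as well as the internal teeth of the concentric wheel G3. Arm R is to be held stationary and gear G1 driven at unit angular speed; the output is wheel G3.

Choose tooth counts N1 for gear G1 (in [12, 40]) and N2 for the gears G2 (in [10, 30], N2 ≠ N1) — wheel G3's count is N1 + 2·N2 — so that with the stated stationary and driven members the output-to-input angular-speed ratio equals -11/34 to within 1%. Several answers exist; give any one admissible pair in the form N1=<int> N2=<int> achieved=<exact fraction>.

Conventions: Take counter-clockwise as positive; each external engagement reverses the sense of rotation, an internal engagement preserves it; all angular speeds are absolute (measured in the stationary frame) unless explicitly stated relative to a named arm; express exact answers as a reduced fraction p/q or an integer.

class = planetary set [ratio -11/34 wanted; Willis about the carrier]
Willis with ω_arm = 0: ω_ring/ω_sun = −N1/N3; set equal to -11/34  ⇒  N3/N1 = −1/(-11/34) = 34/11
N3 = N1 + 2·N2  ⇒  N2/N1 = (N3/N1 − 1)/2 = (34/11 − 1)/2 = 23/22
smallest multiple with N1 ≥ 12 and N2 ≥ 10: k = 1  ⇒  N1 = 1·22 = 22, N2 = 1·23 = 23 (N1 ≤ 40, N2 ≤ 30, N2 ≠ N1 ✓), N3 = 22 + 2·23 = 68
check: −N1/N3 with N1 = 22, N3 = 68 gives -11/34; |achieved − target| = 0 ≤ 11/3400 ✓

N1=22 N2=23 achieved=-11/34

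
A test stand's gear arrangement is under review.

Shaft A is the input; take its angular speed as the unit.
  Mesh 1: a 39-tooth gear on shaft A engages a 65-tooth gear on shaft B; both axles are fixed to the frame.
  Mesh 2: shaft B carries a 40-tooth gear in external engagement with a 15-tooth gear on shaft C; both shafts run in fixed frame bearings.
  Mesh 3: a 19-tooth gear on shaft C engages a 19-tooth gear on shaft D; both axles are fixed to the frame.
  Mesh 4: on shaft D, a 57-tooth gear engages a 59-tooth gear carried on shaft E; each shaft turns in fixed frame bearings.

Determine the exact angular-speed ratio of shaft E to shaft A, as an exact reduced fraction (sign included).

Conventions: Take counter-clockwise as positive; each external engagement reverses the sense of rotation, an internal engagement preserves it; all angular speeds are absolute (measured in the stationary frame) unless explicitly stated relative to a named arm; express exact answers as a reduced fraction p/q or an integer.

class = fixed-axis compound train [4 meshes; 4 ratios multiply, 4 sense flips]
mesh 1 [39T→65T]: running ratio 3/5, sense −
mesh 2 [40T→15T]: running ratio 8/5, sense +
mesh 3 [19T→19T]: running ratio 8/5, sense −
mesh 4 [57T→59T]: running ratio 456/295, sense +
ω_out/ω_in = 456/295

456/295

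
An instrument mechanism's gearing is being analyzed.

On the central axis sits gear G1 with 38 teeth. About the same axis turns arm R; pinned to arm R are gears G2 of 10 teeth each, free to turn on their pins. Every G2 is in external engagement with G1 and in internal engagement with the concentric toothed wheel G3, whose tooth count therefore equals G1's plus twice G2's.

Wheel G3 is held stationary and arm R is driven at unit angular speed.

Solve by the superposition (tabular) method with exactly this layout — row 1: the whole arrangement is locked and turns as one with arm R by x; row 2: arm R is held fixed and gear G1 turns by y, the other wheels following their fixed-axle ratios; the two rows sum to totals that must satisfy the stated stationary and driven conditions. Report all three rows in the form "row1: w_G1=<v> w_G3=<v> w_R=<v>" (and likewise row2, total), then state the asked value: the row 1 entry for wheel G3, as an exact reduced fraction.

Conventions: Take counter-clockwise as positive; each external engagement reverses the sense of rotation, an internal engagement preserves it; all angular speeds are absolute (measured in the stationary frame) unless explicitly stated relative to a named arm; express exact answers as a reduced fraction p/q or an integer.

topology: planetary set — G1 38T / G2 10T / G3 58T, arm = carrier (Willis)
row 1 (train locked, turned with arm): all members turn x
row 2 (arm held, sun turns y): ω_ring = −(38/58)·y, ω_arm = 0
boundary: total ω_ring = x − (38/58)·y = 0 and total ω_arm = x = 1  ⇒  y = 29/19, x = 1
row 2 ring = −(38/58)·29/19 = -1
totals (row 1 + row 2): sun 1 + 29/19 = 48/19, ring 1 + (-1) = 0, arm 1 + 0 = 1
asked cell (row1, ring) = 1

row1: w_G1=1 w_G3=1 w_R=1
row2: w_G1=29/19 w_G3=-1 w_R=0
total: w_G1=48/19 w_G3=0 w_R=1
asked value: 1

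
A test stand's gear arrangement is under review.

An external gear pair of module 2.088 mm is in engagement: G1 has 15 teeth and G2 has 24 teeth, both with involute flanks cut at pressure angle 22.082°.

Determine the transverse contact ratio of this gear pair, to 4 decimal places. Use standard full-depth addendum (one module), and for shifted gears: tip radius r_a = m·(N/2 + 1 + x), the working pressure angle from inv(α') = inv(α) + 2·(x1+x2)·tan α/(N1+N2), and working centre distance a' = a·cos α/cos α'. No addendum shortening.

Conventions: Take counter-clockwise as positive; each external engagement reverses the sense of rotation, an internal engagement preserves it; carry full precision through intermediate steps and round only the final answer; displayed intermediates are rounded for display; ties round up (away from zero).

topology: single-mesh involute geometry — m = 2.088, 15T/24T pair
base radii: r_b1 = 14.511289, r_b2 = 23.218062
tip radii: r_a1 = 17.748000, r_a2 = 27.144000
no profile shift: α' = α, a' = a
action lengths: √(r_a1²−r_b1²) = 10.218317, √(r_a2²−r_b2²) = 14.061236
base pitch p_b = π·m·cos α = 6.078474
CR = (10.218317 + 14.061236 − 40.716000·sin 22.08200°)/6.078474 = 1.476202
contact ratio ≈ 1.4762

1.4762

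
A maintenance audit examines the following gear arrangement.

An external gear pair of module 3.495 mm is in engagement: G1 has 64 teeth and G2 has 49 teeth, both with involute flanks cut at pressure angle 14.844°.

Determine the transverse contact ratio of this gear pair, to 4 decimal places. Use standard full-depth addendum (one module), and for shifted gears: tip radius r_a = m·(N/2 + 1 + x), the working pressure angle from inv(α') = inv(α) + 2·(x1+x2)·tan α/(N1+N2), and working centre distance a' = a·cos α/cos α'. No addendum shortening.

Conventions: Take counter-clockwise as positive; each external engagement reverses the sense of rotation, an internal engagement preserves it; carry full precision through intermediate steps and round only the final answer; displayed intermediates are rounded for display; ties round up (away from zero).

2.1334

topology: single-mesh involute geometry — m = 3.495, 64T/49T pair
base radii: r_b1 = 108.107556, r_b2 = 82.769848
tip radii: r_a1 = 115.335000, r_a2 = 89.122500
no profile shift: α' = α, a' = a
action lengths: √(r_a1²−r_b1²) = 40.186048, √(r_a2²−r_b2²) = 33.045004
base pitch p_b = π·m·cos α = 10.613435
CR = (40.186048 + 33.045004 − 197.467500·sin 14.84400°)/10.613435 = 2.133355
contact ratio ≈ 2.1334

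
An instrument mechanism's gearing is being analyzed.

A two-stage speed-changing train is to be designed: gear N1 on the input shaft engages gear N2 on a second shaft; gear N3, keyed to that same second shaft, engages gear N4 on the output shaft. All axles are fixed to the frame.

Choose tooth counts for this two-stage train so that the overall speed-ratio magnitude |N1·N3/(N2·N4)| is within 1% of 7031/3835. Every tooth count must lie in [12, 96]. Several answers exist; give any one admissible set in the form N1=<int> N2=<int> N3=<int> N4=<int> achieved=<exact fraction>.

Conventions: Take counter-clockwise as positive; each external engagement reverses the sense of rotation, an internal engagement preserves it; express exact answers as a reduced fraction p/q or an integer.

2-stage fixed-axis compound train for ratio 7031/3835
target = 7031/3835 in lowest terms: an exact hit needs N1·N3 = k·7031 and N2·N4 = k·3835 for one integer k, every count in [12, 96]; additionally prefer no 1:1 stage (N1 ≠ N2, N3 ≠ N4)
k = 1: N1·N3 = 7031 = 79·89, N2·N4 = 3835 = 59·65
achieved = 79·89/(59·65) = 7031/3835; |achieved − target| = 0 ≤ 7031/383500 ✓

N1=79 N2=59 N3=89 N4=65 achieved=7031/3835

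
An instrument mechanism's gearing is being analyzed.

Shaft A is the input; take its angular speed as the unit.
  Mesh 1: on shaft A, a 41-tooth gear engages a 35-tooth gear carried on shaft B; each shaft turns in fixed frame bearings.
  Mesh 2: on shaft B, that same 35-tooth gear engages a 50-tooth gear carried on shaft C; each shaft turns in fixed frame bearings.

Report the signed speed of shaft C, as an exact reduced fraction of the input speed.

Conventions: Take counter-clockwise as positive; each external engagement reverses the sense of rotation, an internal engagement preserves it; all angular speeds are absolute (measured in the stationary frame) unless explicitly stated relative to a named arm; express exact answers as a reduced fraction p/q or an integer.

41/50

2-mesh fixed-axis compound train (all bearings frame-fixed)
mesh 1 [41T→35T]: |ω|/ω_in = 1×41/35 = 41/35, sense flips to −
mesh 2 [35T→50T]: |ω|/ω_in = (41/35)×35/50 = 41/50, sense flips to +
signed output speed (× input speed) = 41/50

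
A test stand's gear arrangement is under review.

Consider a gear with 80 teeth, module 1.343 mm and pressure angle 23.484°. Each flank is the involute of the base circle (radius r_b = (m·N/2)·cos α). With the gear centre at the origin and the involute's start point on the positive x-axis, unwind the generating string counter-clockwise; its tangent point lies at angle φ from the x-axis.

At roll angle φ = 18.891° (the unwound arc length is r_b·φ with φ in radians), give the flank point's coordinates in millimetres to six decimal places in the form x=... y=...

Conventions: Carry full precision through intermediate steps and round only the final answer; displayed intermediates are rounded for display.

x=51.876168 y=0.582282

single-mesh involute tooth geometry (80T wheel at module 1.343)
pitch radius r_p = m·N/2 = 1.343·80/2 = 53.720000
base radius r_b = r_p·cos α = 53.720000·cos 23.484° = 49.270447
roll angle φ = 18.891° = 0.32971015 rad
x = r_b·(cos φ + φ·sin φ) = 51.876168
y = r_b·(sin φ − φ·cos φ) = 0.582282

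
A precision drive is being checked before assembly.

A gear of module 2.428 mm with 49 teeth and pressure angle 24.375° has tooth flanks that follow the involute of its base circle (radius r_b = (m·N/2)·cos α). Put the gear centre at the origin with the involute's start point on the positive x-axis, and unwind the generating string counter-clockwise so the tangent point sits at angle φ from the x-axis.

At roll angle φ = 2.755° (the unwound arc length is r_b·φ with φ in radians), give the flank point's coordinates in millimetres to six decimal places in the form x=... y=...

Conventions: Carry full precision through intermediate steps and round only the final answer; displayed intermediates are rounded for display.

class = single-mesh tooth geometry [base-circle involute, m = 2.428, 49T]
pitch radius r_p = m·N/2 = 2.428·49/2 = 59.486000
base radius r_b = r_p·cos α = 59.486000·cos 24.375° = 54.183645
roll angle φ = 2.755° = 0.04808382 rad
x = r_b·(cos φ + φ·sin φ) = 54.246247
y = r_b·(sin φ − φ·cos φ) = 0.002007

x=54.246247 y=0.002007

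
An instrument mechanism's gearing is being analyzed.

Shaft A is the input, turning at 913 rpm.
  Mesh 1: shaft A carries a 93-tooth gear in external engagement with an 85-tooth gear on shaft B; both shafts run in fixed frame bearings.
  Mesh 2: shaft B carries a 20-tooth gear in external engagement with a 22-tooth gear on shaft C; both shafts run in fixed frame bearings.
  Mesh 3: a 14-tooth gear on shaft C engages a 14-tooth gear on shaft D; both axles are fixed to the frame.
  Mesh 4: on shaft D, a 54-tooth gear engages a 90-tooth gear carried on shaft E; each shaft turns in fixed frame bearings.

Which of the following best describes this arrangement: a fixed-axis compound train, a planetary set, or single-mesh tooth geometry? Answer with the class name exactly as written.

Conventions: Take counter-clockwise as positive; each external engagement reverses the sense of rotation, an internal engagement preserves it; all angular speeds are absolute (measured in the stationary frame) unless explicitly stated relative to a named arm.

recognized (5 fixed axles, 4 meshes): fixed-axis compound train
classification: fixed-axis compound train

fixed-axis compound train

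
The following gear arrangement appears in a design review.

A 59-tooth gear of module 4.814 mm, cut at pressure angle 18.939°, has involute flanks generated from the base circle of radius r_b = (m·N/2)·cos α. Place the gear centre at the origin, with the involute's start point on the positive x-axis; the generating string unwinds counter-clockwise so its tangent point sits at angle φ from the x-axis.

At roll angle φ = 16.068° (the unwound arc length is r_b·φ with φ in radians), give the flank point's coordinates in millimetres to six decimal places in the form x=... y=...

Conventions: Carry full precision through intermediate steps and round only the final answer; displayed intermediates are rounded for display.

x=139.503762 y=0.979792

topology: single-mesh involute geometry — m = 4.814, N = 59
pitch radius r_p = m·N/2 = 4.814·59/2 = 142.013000
base radius r_b = r_p·cos α = 142.013000·cos 18.939° = 134.325077
roll angle φ = 16.068° = 0.28043950 rad
x = r_b·(cos φ + φ·sin φ) = 139.503762
y = r_b·(sin φ − φ·cos φ) = 0.979792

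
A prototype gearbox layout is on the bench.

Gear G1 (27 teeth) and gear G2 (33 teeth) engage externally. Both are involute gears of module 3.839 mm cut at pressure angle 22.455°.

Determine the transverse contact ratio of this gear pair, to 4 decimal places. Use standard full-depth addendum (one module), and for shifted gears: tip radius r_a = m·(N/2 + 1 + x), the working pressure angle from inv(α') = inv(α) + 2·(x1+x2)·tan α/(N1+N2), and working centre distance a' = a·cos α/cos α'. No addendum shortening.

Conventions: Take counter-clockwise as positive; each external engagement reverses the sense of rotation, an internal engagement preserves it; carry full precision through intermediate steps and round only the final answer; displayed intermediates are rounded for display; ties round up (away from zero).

single-mesh involute tooth geometry (27T engaging 33T at module 3.839)
base radii: r_b1 = 47.897005, r_b2 = 58.540784
tip radii: r_a1 = 55.665500, r_a2 = 67.182500
no profile shift: α' = α, a' = a
action lengths: √(r_a1²−r_b1²) = 28.364147, √(r_a2²−r_b2²) = 32.961568
base pitch p_b = π·m·cos α = 11.146139
CR = (28.364147 + 32.961568 − 115.170000·sin 22.45500°)/11.146139 = 1.555305
contact ratio ≈ 1.5553

1.5553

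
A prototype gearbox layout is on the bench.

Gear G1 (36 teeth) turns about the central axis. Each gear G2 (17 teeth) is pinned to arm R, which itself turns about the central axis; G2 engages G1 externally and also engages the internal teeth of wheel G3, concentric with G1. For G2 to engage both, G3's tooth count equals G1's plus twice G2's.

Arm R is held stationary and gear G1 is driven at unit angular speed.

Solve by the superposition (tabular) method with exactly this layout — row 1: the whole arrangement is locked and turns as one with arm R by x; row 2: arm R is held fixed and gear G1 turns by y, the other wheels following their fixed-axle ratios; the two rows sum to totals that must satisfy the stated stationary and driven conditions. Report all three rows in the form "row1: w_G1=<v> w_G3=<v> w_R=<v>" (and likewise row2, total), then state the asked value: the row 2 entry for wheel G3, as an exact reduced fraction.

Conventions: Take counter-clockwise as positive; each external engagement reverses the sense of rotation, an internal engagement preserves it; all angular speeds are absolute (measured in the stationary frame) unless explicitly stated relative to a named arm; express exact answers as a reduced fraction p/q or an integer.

row1: w_G1=0 w_G3=0 w_R=0
row2: w_G1=1 w_G3=-18/35 w_R=0
total: w_G1=1 w_G3=-18/35 w_R=0
asked value: -18/35

planetary set (36T centre, 17T on arm, 70T internal) — Willis relation
row 1 — lock + rotate with arm: ω_sun = ω_ring = ω_arm = x
row 2 — arm fixed, fixed-axis ratios: sun y, ring −(36/70)·y, arm 0
boundary: total ω_arm = x = 0 and total ω_sun = x + y = 1  ⇒  y = 1, x = 0
row 2 ring = −(36/70)·1 = -18/35
totals (row 1 + row 2): sun 0 + 1 = 1, ring 0 + (-18/35) = -18/35, arm 0 + 0 = 0
asked cell (row2, ring) = -18/35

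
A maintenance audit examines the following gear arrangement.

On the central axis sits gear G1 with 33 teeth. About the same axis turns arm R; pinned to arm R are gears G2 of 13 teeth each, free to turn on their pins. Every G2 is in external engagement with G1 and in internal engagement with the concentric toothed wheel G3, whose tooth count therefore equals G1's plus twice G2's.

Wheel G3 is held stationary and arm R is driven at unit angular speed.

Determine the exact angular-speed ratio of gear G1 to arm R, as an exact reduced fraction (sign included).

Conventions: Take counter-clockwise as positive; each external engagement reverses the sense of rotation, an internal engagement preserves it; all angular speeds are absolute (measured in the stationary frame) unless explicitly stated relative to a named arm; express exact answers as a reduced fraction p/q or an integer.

92/33

planetary set (33T centre, 13T on arm, 59T internal) — Willis relation
ring teeth: 33 + 2·13 = 59
33(ω_sun−ω_arm) = −59(ω_ring−ω_arm),  ω_ring = 0, ω_arm = 1
ω_sun = 1 − (59/33)(0−1) = 92/33
ω_out/ω_in = 92/33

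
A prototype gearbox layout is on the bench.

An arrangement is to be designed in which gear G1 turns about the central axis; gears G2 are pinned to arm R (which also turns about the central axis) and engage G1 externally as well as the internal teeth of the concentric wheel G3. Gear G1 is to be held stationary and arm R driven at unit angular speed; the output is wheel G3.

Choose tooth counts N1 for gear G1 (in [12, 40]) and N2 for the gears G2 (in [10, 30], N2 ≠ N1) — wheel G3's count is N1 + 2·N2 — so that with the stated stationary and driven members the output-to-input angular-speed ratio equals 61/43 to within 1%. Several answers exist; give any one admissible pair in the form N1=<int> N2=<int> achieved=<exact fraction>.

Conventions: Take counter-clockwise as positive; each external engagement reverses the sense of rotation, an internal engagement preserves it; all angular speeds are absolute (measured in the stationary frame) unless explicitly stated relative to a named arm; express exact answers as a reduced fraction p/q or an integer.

N1=36 N2=25 achieved=61/43

topology: planetary set — design target 61/43, arm = carrier (Willis)
Willis with ω_sun = 0: ω_ring/ω_arm = (N1+N3)/N3; set equal to 61/43  ⇒  N3/N1 = 1/(61/43 − 1) = 43/18
N3 = N1 + 2·N2  ⇒  N2/N1 = (N3/N1 − 1)/2 = (43/18 − 1)/2 = 25/36
smallest multiple with N1 ≥ 12 and N2 ≥ 10: k = 1  ⇒  N1 = 1·36 = 36, N2 = 1·25 = 25 (N1 ≤ 40, N2 ≤ 30, N2 ≠ N1 ✓), N3 = 36 + 2·25 = 86
check: (N1+N3)/N3 with N1 = 36, N3 = 86 gives 61/43; |achieved − target| = 0 ≤ 61/4300 ✓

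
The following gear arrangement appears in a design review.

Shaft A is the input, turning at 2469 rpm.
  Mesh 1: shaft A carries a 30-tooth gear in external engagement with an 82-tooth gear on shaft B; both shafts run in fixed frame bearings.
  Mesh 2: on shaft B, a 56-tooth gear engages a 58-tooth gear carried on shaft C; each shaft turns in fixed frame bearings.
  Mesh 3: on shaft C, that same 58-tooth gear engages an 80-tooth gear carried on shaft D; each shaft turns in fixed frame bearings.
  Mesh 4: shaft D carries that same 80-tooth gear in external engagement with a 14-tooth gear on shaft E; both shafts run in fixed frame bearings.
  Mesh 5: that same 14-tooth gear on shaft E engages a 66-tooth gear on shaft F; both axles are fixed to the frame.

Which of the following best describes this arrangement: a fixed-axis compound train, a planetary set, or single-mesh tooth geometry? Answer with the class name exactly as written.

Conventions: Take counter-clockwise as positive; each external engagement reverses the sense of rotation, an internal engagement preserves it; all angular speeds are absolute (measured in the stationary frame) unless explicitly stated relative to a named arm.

fixed-axis compound train

recognized (6 fixed axles, 5 meshes): fixed-axis compound train
classification: fixed-axis compound train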